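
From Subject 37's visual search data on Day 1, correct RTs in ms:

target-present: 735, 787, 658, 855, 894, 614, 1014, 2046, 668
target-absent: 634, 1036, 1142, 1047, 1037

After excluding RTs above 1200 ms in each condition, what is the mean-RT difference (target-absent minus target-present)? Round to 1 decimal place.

target-present: exclude 2046
M(target-present) = 6225/8 = 778.125
M(target-absent) = 4896/5 = 979.200
Difference = 979.200 − 778.125 = 201.075 ms

201.1 ms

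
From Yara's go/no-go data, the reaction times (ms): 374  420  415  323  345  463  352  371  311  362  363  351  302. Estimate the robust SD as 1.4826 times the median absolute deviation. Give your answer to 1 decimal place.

Sorted: 302, 311, 323, 345, 351, 352, 362, 363, 371, 374, 415, 420, 463 → median = 362
|x − 362| sorted: 0, 1, 9, 10, 11, 12, 17, 39, 51, 53, 58, 60, 101 → MAD = 17
Robust SD ≈ 1.4826 × 17 = 25.204

25.2 ms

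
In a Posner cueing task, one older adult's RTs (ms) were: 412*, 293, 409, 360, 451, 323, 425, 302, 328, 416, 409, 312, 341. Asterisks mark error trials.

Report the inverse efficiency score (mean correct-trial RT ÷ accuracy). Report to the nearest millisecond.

394 ms

Correct trials (n=12): 293, 409, 360, 451, 323, 425, 302, 328, 416, 409, 312, 341
Mean correct RT = 4369/12 = 364.0833 ms
Proportion correct = 12/13
IES = 364.0833 / (12/13) = 394.424 ms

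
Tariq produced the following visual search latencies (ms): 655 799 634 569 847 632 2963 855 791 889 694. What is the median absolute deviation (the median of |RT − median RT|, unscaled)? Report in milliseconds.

Sorted: 569, 632, 634, 655, 694, 791, 799, 847, 855, 889, 2963 → median = 791
|x − 791|: 136, 8, 157, 222, 56, 159, 2172, 64, 0, 98, 97
Sorted deviations: 0, 8, 56, 64, 97, 98, 136, 157, 159, 222, 2172 → MAD = 98

98 ms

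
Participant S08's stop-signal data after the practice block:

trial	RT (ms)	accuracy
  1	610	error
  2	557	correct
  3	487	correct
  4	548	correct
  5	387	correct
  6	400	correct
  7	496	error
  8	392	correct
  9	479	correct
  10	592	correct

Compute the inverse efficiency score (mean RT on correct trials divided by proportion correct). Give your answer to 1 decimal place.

600.3 ms

Correct trials (n=8): 557, 487, 548, 387, 400, 392, 479, 592
Mean correct RT = 3842/8 = 480.2500 ms
Proportion correct = 8/10
IES = 480.2500 / (8/10) = 600.312 ms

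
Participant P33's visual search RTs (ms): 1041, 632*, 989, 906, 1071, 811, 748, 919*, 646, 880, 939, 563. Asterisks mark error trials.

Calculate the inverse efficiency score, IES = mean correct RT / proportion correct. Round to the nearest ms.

1031 ms

Correct trials (n=10): 1041, 989, 906, 1071, 811, 748, 646, 880, 939, 563
Mean correct RT = 8594/10 = 859.4000 ms
Proportion correct = 10/12
IES = 859.4000 / (10/12) = 1031.280 ms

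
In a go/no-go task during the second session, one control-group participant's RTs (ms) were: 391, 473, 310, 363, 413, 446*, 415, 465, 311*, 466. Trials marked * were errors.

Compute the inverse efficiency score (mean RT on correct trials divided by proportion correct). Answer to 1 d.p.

515.0 ms

Correct trials (n=8): 391, 473, 310, 363, 413, 415, 465, 466
Mean correct RT = 3296/8 = 412.0000 ms
Proportion correct = 8/10
IES = 412.0000 / (8/10) = 515.000 ms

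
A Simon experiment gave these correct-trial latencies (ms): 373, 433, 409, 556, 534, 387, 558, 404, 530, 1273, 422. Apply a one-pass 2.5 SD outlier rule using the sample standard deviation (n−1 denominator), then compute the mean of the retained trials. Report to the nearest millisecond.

n = 11, ΣRT = 5879, M = 534.455
Σ(x−M)² = 649994.73; s = √(649994.73/10) = 254.950
Cutoffs: 534.455 ± 2.5·254.950 → [-102.9, 1171.8]
Outside: 1273 → excluded.
Retained (n=10): Σ = 4606, mean = 4606/10 = 460.600

461 ms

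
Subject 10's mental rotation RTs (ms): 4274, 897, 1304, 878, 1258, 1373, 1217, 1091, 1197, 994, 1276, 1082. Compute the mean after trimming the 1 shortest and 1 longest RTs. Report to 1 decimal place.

Sorted: 878, 897, 994, 1082, 1091, 1197, 1217, 1258, 1276, 1304, 1373, 4274
Drop lowest 1 (878) and highest 1 (4274)
Remaining (n=10): Σ = 11689, mean = 11689/10 = 1168.900

1168.9 ms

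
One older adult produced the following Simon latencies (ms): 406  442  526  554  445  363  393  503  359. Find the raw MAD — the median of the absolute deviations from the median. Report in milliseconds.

Sorted: 359, 363, 393, 406, 442, 445, 503, 526, 554 → median = 442
|x − 442|: 36, 0, 84, 112, 3, 79, 49, 61, 83
Sorted deviations: 0, 3, 36, 49, 61, 79, 83, 84, 112 → MAD = 61

61 ms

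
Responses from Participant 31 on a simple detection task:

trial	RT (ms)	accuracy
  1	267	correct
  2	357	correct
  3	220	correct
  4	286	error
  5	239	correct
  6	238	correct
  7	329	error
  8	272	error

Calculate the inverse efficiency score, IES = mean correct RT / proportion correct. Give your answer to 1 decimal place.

422.7 ms

Correct trials (n=5): 267, 357, 220, 239, 238
Mean correct RT = 1321/5 = 264.2000 ms
Proportion correct = 5/8
IES = 264.2000 / (5/8) = 422.720 ms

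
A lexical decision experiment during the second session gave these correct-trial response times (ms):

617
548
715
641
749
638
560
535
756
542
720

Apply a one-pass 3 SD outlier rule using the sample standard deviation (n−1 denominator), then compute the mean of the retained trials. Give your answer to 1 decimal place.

638.3 ms

n = 11, ΣRT = 7021, M = 638.273
Σ(x−M)² = 73356.18; s = √(73356.18/10) = 85.648
Cutoffs: 638.273 ± 3·85.648 → [381.3, 895.2]
No RTs fall outside the cutoffs; all 11 retained. Mean = 7021/11 = 638.273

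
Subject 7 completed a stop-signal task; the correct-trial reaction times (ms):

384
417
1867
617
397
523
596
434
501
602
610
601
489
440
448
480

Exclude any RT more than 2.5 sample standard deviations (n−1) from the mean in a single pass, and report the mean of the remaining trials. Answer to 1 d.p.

n = 16, ΣRT = 9406, M = 587.875
Σ(x−M)² = 1843411.75; s = √(1843411.75/15) = 350.563
Cutoffs: 587.875 ± 2.5·350.563 → [-288.5, 1464.3]
Outside: 1867 → excluded.
Retained (n=15): Σ = 7539, mean = 7539/15 = 502.600

502.6 ms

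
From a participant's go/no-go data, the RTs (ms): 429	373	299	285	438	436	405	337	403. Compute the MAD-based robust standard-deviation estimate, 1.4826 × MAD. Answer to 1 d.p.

Sorted: 285, 299, 337, 373, 403, 405, 429, 436, 438 → median = 403
|x − 403| sorted: 0, 2, 26, 30, 33, 35, 66, 104, 118 → MAD = 33
Robust SD ≈ 1.4826 × 33 = 48.926

48.9 ms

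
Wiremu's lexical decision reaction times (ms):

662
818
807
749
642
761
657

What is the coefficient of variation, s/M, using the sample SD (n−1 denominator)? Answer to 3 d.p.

0.101

n = 7, Σ = 5096, M = 728.0000
Σ(x−M)² = 32664.000; s = √(32664.000/6) = 73.7835
CV = 73.7835 / 728.0000 = 0.10135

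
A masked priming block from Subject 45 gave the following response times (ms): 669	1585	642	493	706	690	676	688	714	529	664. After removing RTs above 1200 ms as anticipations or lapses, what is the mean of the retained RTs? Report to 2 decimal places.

647.10 ms

Excluded: 1585
Retained (n=10): Σ = 6471
Mean = 6471/10 = 647.1000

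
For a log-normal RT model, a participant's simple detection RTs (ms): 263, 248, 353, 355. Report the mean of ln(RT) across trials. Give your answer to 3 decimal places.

ln(RT): 5.5722, 5.5134, 5.8665, 5.8721
Σ ln(RT) = 22.8242
Mean = 22.8242/4 = 5.70604

5.706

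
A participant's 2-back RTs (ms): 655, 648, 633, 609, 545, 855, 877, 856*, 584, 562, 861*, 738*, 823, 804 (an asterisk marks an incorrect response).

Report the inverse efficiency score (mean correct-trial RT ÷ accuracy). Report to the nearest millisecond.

879 ms

Correct trials (n=11): 655, 648, 633, 609, 545, 855, 877, 584, 562, 823, 804
Mean correct RT = 7595/11 = 690.4545 ms
Proportion correct = 11/14
IES = 690.4545 / (11/14) = 878.760 ms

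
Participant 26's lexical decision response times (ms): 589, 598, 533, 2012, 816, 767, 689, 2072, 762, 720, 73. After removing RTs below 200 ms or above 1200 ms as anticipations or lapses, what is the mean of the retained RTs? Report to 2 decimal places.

684.25 ms

Excluded: 73, 2012, 2072
Retained (n=8): Σ = 5474
Mean = 5474/8 = 684.2500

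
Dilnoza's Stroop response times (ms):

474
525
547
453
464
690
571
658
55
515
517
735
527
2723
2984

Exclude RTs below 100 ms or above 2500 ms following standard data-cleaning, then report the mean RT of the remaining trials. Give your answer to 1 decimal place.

556.3 ms

Excluded: 55, 2723, 2984
Retained (n=12): Σ = 6676
Mean = 6676/12 = 556.3333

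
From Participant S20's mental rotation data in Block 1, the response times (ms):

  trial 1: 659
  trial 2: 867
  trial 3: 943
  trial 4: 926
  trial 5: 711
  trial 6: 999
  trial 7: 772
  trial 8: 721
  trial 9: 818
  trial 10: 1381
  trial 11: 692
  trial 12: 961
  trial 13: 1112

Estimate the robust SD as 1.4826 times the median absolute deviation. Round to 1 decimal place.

195.7 ms

Sorted: 659, 692, 711, 721, 772, 818, 867, 926, 943, 961, 999, 1112, 1381 → median = 867
|x − 867| sorted: 0, 49, 59, 76, 94, 95, 132, 146, 156, 175, 208, 245, 514 → MAD = 132
Robust SD ≈ 1.4826 × 132 = 195.703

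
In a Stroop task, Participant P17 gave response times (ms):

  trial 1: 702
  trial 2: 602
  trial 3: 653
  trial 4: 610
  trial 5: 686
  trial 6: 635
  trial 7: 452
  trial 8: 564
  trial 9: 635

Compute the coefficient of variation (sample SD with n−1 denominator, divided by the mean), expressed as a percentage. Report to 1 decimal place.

12.1%

n = 9, Σ = 5539, M = 615.4444
Σ(x−M)² = 44216.222; s = √(44216.222/8) = 74.3440
CV = 74.3440 / 615.4444 = 0.12080 = 12.080%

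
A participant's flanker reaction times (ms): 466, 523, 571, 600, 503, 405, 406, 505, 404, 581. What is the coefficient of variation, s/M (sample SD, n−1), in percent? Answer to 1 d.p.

15.1%

n = 10, Σ = 4964, M = 496.4000
Σ(x−M)² = 50268.400; s = √(50268.400/9) = 74.7354
CV = 74.7354 / 496.4000 = 0.15055 = 15.055%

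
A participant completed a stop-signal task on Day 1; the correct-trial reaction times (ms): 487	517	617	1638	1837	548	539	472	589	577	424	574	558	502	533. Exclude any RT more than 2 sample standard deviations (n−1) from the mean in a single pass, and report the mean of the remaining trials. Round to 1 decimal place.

n = 15, ΣRT = 10412, M = 694.133
Σ(x−M)² = 2565611.73; s = √(2565611.73/14) = 428.086
Cutoffs: 694.133 ± 2·428.086 → [-162.0, 1550.3]
Outside: 1638, 1837 → excluded.
Retained (n=13): Σ = 6937, mean = 6937/13 = 533.615

533.6 ms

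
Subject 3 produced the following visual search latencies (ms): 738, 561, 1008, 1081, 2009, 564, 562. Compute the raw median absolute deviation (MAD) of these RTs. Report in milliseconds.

Sorted: 561, 562, 564, 738, 1008, 1081, 2009 → median = 738
|x − 738|: 0, 177, 270, 343, 1271, 174, 176
Sorted deviations: 0, 174, 176, 177, 270, 343, 1271 → MAD = 177

177 ms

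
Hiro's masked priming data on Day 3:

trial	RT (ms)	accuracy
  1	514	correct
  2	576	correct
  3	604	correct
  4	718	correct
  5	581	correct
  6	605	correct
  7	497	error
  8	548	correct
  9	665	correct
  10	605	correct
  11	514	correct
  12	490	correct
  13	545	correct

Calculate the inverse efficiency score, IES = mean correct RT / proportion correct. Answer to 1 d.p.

Correct trials (n=12): 514, 576, 604, 718, 581, 605, 548, 665, 605, 514, 490, 545
Mean correct RT = 6965/12 = 580.4167 ms
Proportion correct = 12/13
IES = 580.4167 / (12/13) = 628.785 ms

628.8 ms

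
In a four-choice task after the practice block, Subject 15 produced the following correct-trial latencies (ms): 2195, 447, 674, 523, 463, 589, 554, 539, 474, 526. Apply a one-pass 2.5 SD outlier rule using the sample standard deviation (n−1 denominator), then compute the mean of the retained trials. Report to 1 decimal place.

n = 10, ΣRT = 6984, M = 698.400
Σ(x−M)² = 2528092.40; s = √(2528092.40/9) = 529.999
Cutoffs: 698.400 ± 2.5·529.999 → [-626.6, 2023.4]
Outside: 2195 → excluded.
Retained (n=9): Σ = 4789, mean = 4789/9 = 532.111

532.1 ms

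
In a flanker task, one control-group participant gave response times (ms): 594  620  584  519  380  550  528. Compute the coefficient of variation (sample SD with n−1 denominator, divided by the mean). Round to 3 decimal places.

n = 7, Σ = 3775, M = 539.2857
Σ(x−M)² = 37533.429; s = √(37533.429/6) = 79.0922
CV = 79.0922 / 539.2857 = 0.14666

0.147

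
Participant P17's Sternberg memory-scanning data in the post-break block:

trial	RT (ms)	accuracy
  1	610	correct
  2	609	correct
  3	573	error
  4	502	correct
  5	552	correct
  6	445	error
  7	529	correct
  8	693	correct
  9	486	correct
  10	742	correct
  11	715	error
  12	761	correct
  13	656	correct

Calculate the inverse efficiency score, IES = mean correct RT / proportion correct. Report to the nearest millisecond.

Correct trials (n=10): 610, 609, 502, 552, 529, 693, 486, 742, 761, 656
Mean correct RT = 6140/10 = 614.0000 ms
Proportion correct = 10/13
IES = 614.0000 / (10/13) = 798.200 ms

798 ms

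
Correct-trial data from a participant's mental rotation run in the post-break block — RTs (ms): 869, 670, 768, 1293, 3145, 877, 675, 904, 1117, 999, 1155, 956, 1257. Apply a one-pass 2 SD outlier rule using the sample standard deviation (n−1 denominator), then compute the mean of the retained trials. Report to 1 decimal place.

961.7 ms

n = 13, ΣRT = 14685, M = 1129.615
Σ(x−M)² = 4884027.08; s = √(4884027.08/12) = 637.967
Cutoffs: 1129.615 ± 2·637.967 → [-146.3, 2405.5]
Outside: 3145 → excluded.
Retained (n=12): Σ = 11540, mean = 11540/12 = 961.667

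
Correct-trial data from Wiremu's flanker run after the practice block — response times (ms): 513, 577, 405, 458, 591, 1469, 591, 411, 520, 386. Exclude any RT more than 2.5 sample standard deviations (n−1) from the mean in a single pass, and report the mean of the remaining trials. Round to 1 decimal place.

n = 10, ΣRT = 5921, M = 592.100
Σ(x−M)² = 908902.90; s = √(908902.90/9) = 317.788
Cutoffs: 592.100 ± 2.5·317.788 → [-202.4, 1386.6]
Outside: 1469 → excluded.
Retained (n=9): Σ = 4452, mean = 4452/9 = 494.667

494.7 ms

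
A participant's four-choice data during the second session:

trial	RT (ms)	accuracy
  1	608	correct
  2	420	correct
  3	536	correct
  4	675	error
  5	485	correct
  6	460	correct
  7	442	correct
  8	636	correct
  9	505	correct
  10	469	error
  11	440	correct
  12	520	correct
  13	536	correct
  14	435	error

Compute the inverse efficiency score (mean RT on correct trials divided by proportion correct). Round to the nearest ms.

Correct trials (n=11): 608, 420, 536, 485, 460, 442, 636, 505, 440, 520, 536
Mean correct RT = 5588/11 = 508.0000 ms
Proportion correct = 11/14
IES = 508.0000 / (11/14) = 646.545 ms

647 ms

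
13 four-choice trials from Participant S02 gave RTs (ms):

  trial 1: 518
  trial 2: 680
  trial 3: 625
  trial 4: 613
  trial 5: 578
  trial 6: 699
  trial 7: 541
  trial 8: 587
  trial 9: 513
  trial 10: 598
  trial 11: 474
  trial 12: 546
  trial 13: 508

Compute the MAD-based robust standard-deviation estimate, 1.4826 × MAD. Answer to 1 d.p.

Sorted: 474, 508, 513, 518, 541, 546, 578, 587, 598, 613, 625, 680, 699 → median = 578
|x − 578| sorted: 0, 9, 20, 32, 35, 37, 47, 60, 65, 70, 102, 104, 121 → MAD = 47
Robust SD ≈ 1.4826 × 47 = 69.682

69.7 ms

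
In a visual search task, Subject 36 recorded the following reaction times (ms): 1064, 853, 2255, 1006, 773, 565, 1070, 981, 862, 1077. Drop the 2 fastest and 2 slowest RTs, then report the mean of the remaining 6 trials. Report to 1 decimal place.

972.7 ms

Sorted: 565, 773, 853, 862, 981, 1006, 1064, 1070, 1077, 2255
Drop lowest 2 (565, 773) and highest 2 (1077, 2255)
Remaining (n=6): Σ = 5836, mean = 5836/6 = 972.667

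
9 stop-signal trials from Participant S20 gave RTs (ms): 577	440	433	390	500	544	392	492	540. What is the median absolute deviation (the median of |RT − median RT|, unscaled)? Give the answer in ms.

52 ms

Sorted: 390, 392, 433, 440, 492, 500, 540, 544, 577 → median = 492
|x − 492|: 85, 52, 59, 102, 8, 52, 100, 0, 48
Sorted deviations: 0, 8, 48, 52, 52, 59, 85, 100, 102 → MAD = 52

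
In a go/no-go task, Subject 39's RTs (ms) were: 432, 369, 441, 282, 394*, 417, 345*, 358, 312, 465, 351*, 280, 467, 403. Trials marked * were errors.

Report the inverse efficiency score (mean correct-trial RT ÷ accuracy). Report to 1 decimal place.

489.0 ms

Correct trials (n=11): 432, 369, 441, 282, 417, 358, 312, 465, 280, 467, 403
Mean correct RT = 4226/11 = 384.1818 ms
Proportion correct = 11/14
IES = 384.1818 / (11/14) = 488.959 ms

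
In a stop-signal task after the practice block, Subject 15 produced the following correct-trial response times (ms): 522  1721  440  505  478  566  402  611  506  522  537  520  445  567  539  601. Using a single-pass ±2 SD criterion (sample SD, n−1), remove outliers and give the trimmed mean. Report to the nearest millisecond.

n = 16, ΣRT = 9482, M = 592.625
Σ(x−M)² = 1405969.75; s = √(1405969.75/15) = 306.156
Cutoffs: 592.625 ± 2·306.156 → [-19.7, 1204.9]
Outside: 1721 → excluded.
Retained (n=15): Σ = 7761, mean = 7761/15 = 517.400

517 ms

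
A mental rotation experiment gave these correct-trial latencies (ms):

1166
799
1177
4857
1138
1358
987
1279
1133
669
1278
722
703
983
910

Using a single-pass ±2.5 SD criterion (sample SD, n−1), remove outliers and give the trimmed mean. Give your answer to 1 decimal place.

n = 15, ΣRT = 19159, M = 1277.267
Σ(x−M)² = 14426216.93; s = √(14426216.93/14) = 1015.108
Cutoffs: 1277.267 ± 2.5·1015.108 → [-1260.5, 3815.0]
Outside: 4857 → excluded.
Retained (n=14): Σ = 14302, mean = 14302/14 = 1021.571

1021.6 ms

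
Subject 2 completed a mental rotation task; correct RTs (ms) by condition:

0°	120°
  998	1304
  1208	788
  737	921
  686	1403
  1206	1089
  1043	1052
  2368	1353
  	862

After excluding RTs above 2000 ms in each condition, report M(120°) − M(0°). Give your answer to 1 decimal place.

116.8 ms

0°: exclude 2368
M(0°) = 5878/6 = 979.667
M(120°) = 8772/8 = 1096.500
Difference = 1096.500 − 979.667 = 116.833 ms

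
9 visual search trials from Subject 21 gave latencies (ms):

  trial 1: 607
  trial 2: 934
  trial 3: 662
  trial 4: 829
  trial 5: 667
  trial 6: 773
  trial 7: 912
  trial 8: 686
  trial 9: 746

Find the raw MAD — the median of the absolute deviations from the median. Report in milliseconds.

83 ms

Sorted: 607, 662, 667, 686, 746, 773, 829, 912, 934 → median = 746
|x − 746|: 139, 188, 84, 83, 79, 27, 166, 60, 0
Sorted deviations: 0, 27, 60, 79, 83, 84, 139, 166, 188 → MAD = 83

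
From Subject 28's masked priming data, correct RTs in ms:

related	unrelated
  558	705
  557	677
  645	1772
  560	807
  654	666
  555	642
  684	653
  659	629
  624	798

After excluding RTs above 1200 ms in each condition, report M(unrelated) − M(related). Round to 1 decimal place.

86.5 ms

unrelated: exclude 1772
M(related) = 5496/9 = 610.667
M(unrelated) = 5577/8 = 697.125
Difference = 697.125 − 610.667 = 86.458 ms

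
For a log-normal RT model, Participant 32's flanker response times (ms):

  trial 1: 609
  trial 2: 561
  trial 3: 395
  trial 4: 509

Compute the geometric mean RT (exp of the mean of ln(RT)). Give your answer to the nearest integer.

ln(RT): 6.4118, 6.3297, 5.9789, 6.2324
Mean ln(RT) = 24.9529/4 = 6.23822
Geometric mean = exp(6.23822) = 511.95 ms

512 ms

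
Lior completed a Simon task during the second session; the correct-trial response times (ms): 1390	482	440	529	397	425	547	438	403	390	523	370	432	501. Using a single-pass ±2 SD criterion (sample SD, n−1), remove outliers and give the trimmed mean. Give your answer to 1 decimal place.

n = 14, ΣRT = 7267, M = 519.071
Σ(x−M)² = 857622.93; s = √(857622.93/13) = 256.848
Cutoffs: 519.071 ± 2·256.848 → [5.4, 1032.8]
Outside: 1390 → excluded.
Retained (n=13): Σ = 5877, mean = 5877/13 = 452.077

452.1 ms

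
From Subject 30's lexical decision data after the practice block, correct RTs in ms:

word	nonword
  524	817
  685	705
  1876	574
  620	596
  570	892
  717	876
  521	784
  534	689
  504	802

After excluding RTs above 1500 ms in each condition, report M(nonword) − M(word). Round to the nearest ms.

word: exclude 1876
M(word) = 4675/8 = 584.375
M(nonword) = 6735/9 = 748.333
Difference = 748.333 − 584.375 = 163.958 ms

164 ms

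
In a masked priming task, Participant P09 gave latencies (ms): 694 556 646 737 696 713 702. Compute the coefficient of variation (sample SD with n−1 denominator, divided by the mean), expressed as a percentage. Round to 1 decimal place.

n = 7, Σ = 4744, M = 677.7143
Σ(x−M)² = 21769.429; s = √(21769.429/6) = 60.2349
CV = 60.2349 / 677.7143 = 0.08888 = 8.888%

8.9%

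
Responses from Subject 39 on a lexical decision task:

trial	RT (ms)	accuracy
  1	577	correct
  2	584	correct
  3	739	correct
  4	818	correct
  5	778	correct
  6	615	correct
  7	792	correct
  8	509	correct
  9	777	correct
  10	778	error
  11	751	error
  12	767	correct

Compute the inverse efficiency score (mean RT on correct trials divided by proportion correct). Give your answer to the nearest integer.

835 ms

Correct trials (n=10): 577, 584, 739, 818, 778, 615, 792, 509, 777, 767
Mean correct RT = 6956/10 = 695.6000 ms
Proportion correct = 10/12
IES = 695.6000 / (10/12) = 834.720 ms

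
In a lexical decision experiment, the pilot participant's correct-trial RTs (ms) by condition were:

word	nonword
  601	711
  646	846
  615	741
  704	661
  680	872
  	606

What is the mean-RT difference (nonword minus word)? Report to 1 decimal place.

M(word) = 3246/5 = 649.200
M(nonword) = 4437/6 = 739.500
Difference = 739.500 − 649.200 = 90.300 ms

90.3 ms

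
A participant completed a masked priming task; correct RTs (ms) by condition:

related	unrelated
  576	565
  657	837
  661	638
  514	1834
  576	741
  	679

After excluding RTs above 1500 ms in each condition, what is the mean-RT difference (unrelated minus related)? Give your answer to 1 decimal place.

unrelated: exclude 1834
M(related) = 2984/5 = 596.800
M(unrelated) = 3460/5 = 692.000
Difference = 692.000 − 596.800 = 95.200 ms

95.2 ms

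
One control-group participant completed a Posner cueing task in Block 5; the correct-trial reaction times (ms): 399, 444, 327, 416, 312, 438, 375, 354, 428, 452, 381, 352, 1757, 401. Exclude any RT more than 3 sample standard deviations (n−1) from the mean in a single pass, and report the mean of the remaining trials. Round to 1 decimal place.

n = 14, ΣRT = 6836, M = 488.286
Σ(x−M)² = 1757932.86; s = √(1757932.86/13) = 367.730
Cutoffs: 488.286 ± 3·367.730 → [-614.9, 1591.5]
Outside: 1757 → excluded.
Retained (n=13): Σ = 5079, mean = 5079/13 = 390.692

390.7 ms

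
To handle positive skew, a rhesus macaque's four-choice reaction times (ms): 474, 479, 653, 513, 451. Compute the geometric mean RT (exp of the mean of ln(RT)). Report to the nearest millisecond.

ln(RT): 6.1612, 6.1717, 6.4816, 6.2403, 6.1115
Mean ln(RT) = 31.1662/5 = 6.23325
Geometric mean = exp(6.23325) = 509.41 ms

509 ms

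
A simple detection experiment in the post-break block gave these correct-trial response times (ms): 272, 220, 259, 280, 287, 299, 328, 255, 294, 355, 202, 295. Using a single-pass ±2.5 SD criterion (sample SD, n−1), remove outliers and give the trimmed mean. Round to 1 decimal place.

n = 12, ΣRT = 3346, M = 278.833
Σ(x−M)² = 19557.67; s = √(19557.67/11) = 42.166
Cutoffs: 278.833 ± 2.5·42.166 → [173.4, 384.2]
No RTs fall outside the cutoffs; all 12 retained. Mean = 3346/12 = 278.833

278.8 ms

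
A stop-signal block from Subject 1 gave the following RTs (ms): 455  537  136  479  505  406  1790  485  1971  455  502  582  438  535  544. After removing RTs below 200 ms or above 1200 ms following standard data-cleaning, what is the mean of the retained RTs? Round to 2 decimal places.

493.58 ms

Excluded: 136, 1790, 1971
Retained (n=12): Σ = 5923
Mean = 5923/12 = 493.5833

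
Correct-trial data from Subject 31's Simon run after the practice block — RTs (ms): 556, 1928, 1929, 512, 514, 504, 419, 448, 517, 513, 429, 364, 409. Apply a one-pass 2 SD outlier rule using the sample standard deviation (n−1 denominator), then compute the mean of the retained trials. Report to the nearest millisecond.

471 ms

n = 13, ΣRT = 9042, M = 695.538
Σ(x−M)² = 3629199.23; s = √(3629199.23/12) = 549.939
Cutoffs: 695.538 ± 2·549.939 → [-404.3, 1795.4]
Outside: 1928, 1929 → excluded.
Retained (n=11): Σ = 5185, mean = 5185/11 = 471.364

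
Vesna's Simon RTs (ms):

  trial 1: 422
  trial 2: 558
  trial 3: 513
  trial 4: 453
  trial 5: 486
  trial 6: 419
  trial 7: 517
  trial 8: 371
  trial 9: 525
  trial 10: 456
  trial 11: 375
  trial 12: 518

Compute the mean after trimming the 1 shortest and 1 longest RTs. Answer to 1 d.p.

Sorted: 371, 375, 419, 422, 453, 456, 486, 513, 517, 518, 525, 558
Drop lowest 1 (371) and highest 1 (558)
Remaining (n=10): Σ = 4684, mean = 4684/10 = 468.400

468.4 ms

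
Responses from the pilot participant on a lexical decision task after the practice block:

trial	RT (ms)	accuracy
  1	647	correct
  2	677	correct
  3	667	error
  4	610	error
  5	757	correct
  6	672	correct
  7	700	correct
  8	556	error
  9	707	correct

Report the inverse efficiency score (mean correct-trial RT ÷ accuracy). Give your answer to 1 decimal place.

Correct trials (n=6): 647, 677, 757, 672, 700, 707
Mean correct RT = 4160/6 = 693.3333 ms
Proportion correct = 6/9
IES = 693.3333 / (6/9) = 1040.000 ms

1040.0 ms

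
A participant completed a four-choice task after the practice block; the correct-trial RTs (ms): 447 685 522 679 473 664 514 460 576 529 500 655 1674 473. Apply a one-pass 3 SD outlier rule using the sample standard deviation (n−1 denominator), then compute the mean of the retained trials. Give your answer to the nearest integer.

552 ms

n = 14, ΣRT = 8851, M = 632.214
Σ(x−M)² = 1263898.36; s = √(1263898.36/13) = 311.806
Cutoffs: 632.214 ± 3·311.806 → [-303.2, 1567.6]
Outside: 1674 → excluded.
Retained (n=13): Σ = 7177, mean = 7177/13 = 552.077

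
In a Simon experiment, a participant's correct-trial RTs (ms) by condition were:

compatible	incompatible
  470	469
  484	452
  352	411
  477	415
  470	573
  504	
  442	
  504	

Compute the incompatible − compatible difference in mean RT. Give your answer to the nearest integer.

M(compatible) = 3703/8 = 462.875
M(incompatible) = 2320/5 = 464.000
Difference = 464.000 − 462.875 = 1.125 ms

1 ms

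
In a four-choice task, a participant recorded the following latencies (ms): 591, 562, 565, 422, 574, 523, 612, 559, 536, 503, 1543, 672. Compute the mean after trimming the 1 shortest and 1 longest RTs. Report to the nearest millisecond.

Sorted: 422, 503, 523, 536, 559, 562, 565, 574, 591, 612, 672, 1543
Drop lowest 1 (422) and highest 1 (1543)
Remaining (n=10): Σ = 5697, mean = 5697/10 = 569.700

570 ms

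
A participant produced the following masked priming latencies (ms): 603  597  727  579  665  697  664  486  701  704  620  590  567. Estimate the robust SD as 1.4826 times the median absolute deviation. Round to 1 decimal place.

Sorted: 486, 567, 579, 590, 597, 603, 620, 664, 665, 697, 701, 704, 727 → median = 620
|x − 620| sorted: 0, 17, 23, 30, 41, 44, 45, 53, 77, 81, 84, 107, 134 → MAD = 45
Robust SD ≈ 1.4826 × 45 = 66.717

66.7 ms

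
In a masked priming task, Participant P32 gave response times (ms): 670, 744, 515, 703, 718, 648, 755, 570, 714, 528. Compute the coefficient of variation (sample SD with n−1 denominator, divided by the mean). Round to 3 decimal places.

n = 10, Σ = 6565, M = 656.5000
Σ(x−M)² = 70880.500; s = √(70880.500/9) = 88.7446
CV = 88.7446 / 656.5000 = 0.13518

0.135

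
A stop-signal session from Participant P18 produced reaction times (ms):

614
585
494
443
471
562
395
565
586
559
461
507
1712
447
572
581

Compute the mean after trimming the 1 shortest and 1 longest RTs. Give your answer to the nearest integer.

532 ms

Sorted: 395, 443, 447, 461, 471, 494, 507, 559, 562, 565, 572, 581, 585, 586, 614, 1712
Drop lowest 1 (395) and highest 1 (1712)
Remaining (n=14): Σ = 7447, mean = 7447/14 = 531.929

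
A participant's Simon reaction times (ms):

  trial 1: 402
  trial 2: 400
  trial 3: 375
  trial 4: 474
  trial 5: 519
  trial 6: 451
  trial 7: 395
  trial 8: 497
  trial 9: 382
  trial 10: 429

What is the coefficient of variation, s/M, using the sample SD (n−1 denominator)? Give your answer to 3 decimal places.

0.117

n = 10, Σ = 4324, M = 432.4000
Σ(x−M)² = 22968.400; s = √(22968.400/9) = 50.5178
CV = 50.5178 / 432.4000 = 0.11683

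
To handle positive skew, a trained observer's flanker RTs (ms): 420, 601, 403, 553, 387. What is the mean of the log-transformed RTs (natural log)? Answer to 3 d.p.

ln(RT): 6.0403, 6.3986, 5.9989, 6.3154, 5.9584
Σ ln(RT) = 30.7116
Mean = 30.7116/5 = 6.14231

6.142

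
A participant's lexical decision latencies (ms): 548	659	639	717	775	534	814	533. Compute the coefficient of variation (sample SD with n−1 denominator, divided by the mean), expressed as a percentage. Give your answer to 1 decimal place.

n = 8, Σ = 5219, M = 652.3750
Σ(x−M)² = 84715.875; s = √(84715.875/7) = 110.0103
CV = 110.0103 / 652.3750 = 0.16863 = 16.863%

16.9%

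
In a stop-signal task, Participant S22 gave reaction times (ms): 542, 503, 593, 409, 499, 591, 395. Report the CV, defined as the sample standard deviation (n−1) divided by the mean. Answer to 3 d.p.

n = 7, Σ = 3532, M = 504.5714
Σ(x−M)² = 37863.714; s = √(37863.714/6) = 79.4394
CV = 79.4394 / 504.5714 = 0.15744

0.157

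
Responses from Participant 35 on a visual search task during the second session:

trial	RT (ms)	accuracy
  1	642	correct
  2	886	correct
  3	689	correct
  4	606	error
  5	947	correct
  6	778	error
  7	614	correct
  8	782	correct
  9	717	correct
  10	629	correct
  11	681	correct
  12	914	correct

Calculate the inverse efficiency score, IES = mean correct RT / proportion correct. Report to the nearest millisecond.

Correct trials (n=10): 642, 886, 689, 947, 614, 782, 717, 629, 681, 914
Mean correct RT = 7501/10 = 750.1000 ms
Proportion correct = 10/12
IES = 750.1000 / (10/12) = 900.120 ms

900 ms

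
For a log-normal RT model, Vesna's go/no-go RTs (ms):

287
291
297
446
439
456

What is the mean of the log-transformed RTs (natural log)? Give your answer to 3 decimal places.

ln(RT): 5.6595, 5.6733, 5.6937, 6.1003, 6.0845, 6.1225
Σ ln(RT) = 35.3338
Mean = 35.3338/6 = 5.88897

5.889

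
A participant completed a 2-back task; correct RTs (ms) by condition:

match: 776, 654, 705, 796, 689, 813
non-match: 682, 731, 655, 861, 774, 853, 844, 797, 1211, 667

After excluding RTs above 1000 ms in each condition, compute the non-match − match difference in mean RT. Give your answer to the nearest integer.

24 ms

non-match: exclude 1211
M(match) = 4433/6 = 738.833
M(non-match) = 6864/9 = 762.667
Difference = 762.667 − 738.833 = 23.833 ms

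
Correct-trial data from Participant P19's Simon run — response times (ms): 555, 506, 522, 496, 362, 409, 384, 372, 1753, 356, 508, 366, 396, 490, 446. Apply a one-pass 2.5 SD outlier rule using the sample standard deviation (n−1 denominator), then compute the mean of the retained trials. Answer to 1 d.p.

440.6 ms

n = 15, ΣRT = 7921, M = 528.067
Σ(x−M)² = 1671506.93; s = √(1671506.93/14) = 345.533
Cutoffs: 528.067 ± 2.5·345.533 → [-335.8, 1391.9]
Outside: 1753 → excluded.
Retained (n=14): Σ = 6168, mean = 6168/14 = 440.571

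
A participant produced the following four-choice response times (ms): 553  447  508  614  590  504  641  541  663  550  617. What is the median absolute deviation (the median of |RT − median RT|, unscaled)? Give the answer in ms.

49 ms

Sorted: 447, 504, 508, 541, 550, 553, 590, 614, 617, 641, 663 → median = 553
|x − 553|: 0, 106, 45, 61, 37, 49, 88, 12, 110, 3, 64
Sorted deviations: 0, 3, 12, 37, 45, 49, 61, 64, 88, 106, 110 → MAD = 49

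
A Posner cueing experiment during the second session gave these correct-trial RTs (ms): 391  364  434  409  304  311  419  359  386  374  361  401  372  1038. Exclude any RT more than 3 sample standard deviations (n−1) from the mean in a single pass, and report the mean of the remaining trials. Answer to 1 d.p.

n = 14, ΣRT = 5923, M = 423.071
Σ(x−M)² = 424562.93; s = √(424562.93/13) = 180.717
Cutoffs: 423.071 ± 3·180.717 → [-119.1, 965.2]
Outside: 1038 → excluded.
Retained (n=13): Σ = 4885, mean = 4885/13 = 375.769

375.8 ms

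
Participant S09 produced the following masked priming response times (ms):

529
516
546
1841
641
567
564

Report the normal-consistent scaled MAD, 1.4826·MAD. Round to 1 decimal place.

51.9 ms

Sorted: 516, 529, 546, 564, 567, 641, 1841 → median = 564
|x − 564| sorted: 0, 3, 18, 35, 48, 77, 1277 → MAD = 35
Robust SD ≈ 1.4826 × 35 = 51.891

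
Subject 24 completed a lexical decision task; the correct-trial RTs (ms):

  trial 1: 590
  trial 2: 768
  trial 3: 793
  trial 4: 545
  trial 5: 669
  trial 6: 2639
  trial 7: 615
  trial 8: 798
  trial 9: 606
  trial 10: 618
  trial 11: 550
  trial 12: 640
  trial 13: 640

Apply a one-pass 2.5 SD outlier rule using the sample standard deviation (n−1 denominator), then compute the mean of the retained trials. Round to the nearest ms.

n = 13, ΣRT = 10471, M = 805.462
Σ(x−M)² = 3727581.23; s = √(3727581.23/12) = 557.343
Cutoffs: 805.462 ± 2.5·557.343 → [-587.9, 2198.8]
Outside: 2639 → excluded.
Retained (n=12): Σ = 7832, mean = 7832/12 = 652.667

653 ms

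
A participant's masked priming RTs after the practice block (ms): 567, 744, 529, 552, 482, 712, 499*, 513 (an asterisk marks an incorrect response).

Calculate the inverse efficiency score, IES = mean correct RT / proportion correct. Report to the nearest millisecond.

669 ms

Correct trials (n=7): 567, 744, 529, 552, 482, 712, 513
Mean correct RT = 4099/7 = 585.5714 ms
Proportion correct = 7/8
IES = 585.5714 / (7/8) = 669.224 ms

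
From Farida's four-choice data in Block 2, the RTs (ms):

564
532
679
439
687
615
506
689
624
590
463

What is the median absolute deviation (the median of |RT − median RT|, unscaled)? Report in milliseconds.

84 ms

Sorted: 439, 463, 506, 532, 564, 590, 615, 624, 679, 687, 689 → median = 590
|x − 590|: 26, 58, 89, 151, 97, 25, 84, 99, 34, 0, 127
Sorted deviations: 0, 25, 26, 34, 58, 84, 89, 97, 99, 127, 151 → MAD = 84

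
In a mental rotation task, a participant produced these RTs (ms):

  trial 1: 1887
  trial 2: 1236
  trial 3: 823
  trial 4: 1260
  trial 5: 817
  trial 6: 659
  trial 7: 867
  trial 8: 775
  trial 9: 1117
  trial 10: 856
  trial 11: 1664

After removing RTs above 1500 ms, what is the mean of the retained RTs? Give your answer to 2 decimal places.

Excluded: 1664, 1887
Retained (n=9): Σ = 8410
Mean = 8410/9 = 934.4444

934.44 ms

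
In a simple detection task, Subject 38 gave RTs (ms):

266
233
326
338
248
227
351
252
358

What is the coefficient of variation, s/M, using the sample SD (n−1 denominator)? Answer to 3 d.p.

0.185

n = 9, Σ = 2599, M = 288.7778
Σ(x−M)² = 22933.556; s = √(22933.556/8) = 53.5415
CV = 53.5415 / 288.7778 = 0.18541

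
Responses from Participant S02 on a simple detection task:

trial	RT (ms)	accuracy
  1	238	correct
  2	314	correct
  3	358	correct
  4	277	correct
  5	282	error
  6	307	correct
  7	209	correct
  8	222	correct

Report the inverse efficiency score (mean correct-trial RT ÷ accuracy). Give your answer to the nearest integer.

Correct trials (n=7): 238, 314, 358, 277, 307, 209, 222
Mean correct RT = 1925/7 = 275.0000 ms
Proportion correct = 7/8
IES = 275.0000 / (7/8) = 314.286 ms

314 ms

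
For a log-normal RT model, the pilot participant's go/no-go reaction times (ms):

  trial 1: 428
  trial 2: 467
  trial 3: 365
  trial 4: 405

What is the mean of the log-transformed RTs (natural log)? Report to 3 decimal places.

ln(RT): 6.0591, 6.1463, 5.8999, 6.0039
Σ ln(RT) = 24.1092
Mean = 24.1092/4 = 6.02731

6.027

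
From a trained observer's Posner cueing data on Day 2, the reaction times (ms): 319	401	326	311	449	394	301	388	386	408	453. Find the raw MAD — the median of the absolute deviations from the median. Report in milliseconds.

61 ms

Sorted: 301, 311, 319, 326, 386, 388, 394, 401, 408, 449, 453 → median = 388
|x − 388|: 69, 13, 62, 77, 61, 6, 87, 0, 2, 20, 65
Sorted deviations: 0, 2, 6, 13, 20, 61, 62, 65, 69, 77, 87 → MAD = 61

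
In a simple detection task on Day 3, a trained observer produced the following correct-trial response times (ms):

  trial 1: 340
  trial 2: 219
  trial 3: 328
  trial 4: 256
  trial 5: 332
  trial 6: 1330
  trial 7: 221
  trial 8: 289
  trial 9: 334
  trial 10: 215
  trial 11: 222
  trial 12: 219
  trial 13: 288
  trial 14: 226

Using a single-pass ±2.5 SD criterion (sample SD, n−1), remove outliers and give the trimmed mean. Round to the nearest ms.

n = 14, ΣRT = 4819, M = 344.214
Σ(x−M)² = 1078444.36; s = √(1078444.36/13) = 288.023
Cutoffs: 344.214 ± 2.5·288.023 → [-375.8, 1064.3]
Outside: 1330 → excluded.
Retained (n=13): Σ = 3489, mean = 3489/13 = 268.385

268 ms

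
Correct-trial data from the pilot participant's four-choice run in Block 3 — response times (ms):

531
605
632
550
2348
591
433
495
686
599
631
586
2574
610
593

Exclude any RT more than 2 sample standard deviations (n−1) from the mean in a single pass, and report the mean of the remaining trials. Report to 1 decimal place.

580.2 ms

n = 15, ΣRT = 12464, M = 830.933
Σ(x−M)² = 6208234.93; s = √(6208234.93/14) = 665.917
Cutoffs: 830.933 ± 2·665.917 → [-500.9, 2162.8]
Outside: 2348, 2574 → excluded.
Retained (n=13): Σ = 7542, mean = 7542/13 = 580.154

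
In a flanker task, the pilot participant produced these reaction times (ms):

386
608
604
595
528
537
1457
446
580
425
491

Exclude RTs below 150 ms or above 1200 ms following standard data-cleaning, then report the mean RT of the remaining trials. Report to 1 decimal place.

520.0 ms

Excluded: 1457
Retained (n=10): Σ = 5200
Mean = 5200/10 = 520.0000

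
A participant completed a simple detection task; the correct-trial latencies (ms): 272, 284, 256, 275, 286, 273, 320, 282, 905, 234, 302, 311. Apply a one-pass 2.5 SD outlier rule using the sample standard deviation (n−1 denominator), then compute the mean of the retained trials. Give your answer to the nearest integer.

n = 12, ΣRT = 4000, M = 333.333
Σ(x−M)² = 362422.67; s = √(362422.67/11) = 181.515
Cutoffs: 333.333 ± 2.5·181.515 → [-120.5, 787.1]
Outside: 905 → excluded.
Retained (n=11): Σ = 3095, mean = 3095/11 = 281.364

281 ms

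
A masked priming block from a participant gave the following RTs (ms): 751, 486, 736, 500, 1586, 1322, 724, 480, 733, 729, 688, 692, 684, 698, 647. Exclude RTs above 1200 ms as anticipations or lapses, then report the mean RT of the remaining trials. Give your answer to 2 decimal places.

Excluded: 1322, 1586
Retained (n=13): Σ = 8548
Mean = 8548/13 = 657.5385

657.54 ms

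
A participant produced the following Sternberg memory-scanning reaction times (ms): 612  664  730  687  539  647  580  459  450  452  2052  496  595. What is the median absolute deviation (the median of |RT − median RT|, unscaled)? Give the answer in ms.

92 ms

Sorted: 450, 452, 459, 496, 539, 580, 595, 612, 647, 664, 687, 730, 2052 → median = 595
|x − 595|: 17, 69, 135, 92, 56, 52, 15, 136, 145, 143, 1457, 99, 0
Sorted deviations: 0, 15, 17, 52, 56, 69, 92, 99, 135, 136, 143, 145, 1457 → MAD = 92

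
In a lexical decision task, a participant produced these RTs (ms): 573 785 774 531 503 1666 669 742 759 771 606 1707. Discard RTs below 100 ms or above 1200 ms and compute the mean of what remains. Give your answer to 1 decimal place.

Excluded: 1666, 1707
Retained (n=10): Σ = 6713
Mean = 6713/10 = 671.3000

671.3 ms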